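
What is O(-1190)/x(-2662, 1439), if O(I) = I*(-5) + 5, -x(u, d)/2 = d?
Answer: -5955/2878 ≈ -2.0691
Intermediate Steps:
x(u, d) = -2*d
O(I) = 5 - 5*I (O(I) = -5*I + 5 = 5 - 5*I)
O(-1190)/x(-2662, 1439) = (5 - 5*(-1190))/((-2*1439)) = (5 + 5950)/(-2878) = 5955*(-1/2878) = -5955/2878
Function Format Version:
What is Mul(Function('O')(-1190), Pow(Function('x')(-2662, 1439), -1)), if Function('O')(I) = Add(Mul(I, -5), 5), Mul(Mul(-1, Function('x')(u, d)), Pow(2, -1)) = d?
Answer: Rational(-5955, 2878) ≈ -2.0691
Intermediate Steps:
Function('x')(u, d) = Mul(-2, d)
Function('O')(I) = Add(5, Mul(-5, I)) (Function('O')(I) = Add(Mul(-5, I), 5) = Add(5, Mul(-5, I)))
Mul(Function('O')(-1190), Pow(Function('x')(-2662, 1439), -1)) = Mul(Add(5, Mul(-5, -1190)), Pow(Mul(-2, 1439), -1)) = Mul(Add(5, 5950), Pow(-2878, -1)) = Mul(5955, Rational(-1, 2878)) = Rational(-5955, 2878)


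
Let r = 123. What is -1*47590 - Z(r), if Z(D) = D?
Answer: -47713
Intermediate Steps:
-1*47590 - Z(r) = -1*47590 - 1*123 = -47590 - 123 = -47713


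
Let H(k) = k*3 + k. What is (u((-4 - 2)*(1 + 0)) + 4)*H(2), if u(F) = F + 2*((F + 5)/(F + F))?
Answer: -44/3 ≈ -14.667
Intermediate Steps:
u(F) = F + (5 + F)/F (u(F) = F + 2*((5 + F)/((2*F))) = F + 2*((5 + F)*(1/(2*F))) = F + 2*((5 + F)/(2*F)) = F + (5 + F)/F)
H(k) = 4*k (H(k) = 3*k + k = 4*k)
(u((-4 - 2)*(1 + 0)) + 4)*H(2) = ((1 + (-4 - 2)*(1 + 0) + 5/(((-4 - 2)*(1 + 0)))) + 4)*(4*2) = ((1 - 6*1 + 5/((-6*1))) + 4)*8 = ((1 - 6 + 5/(-6)) + 4)*8 = ((1 - 6 + 5*(-⅙)) + 4)*8 = ((1 - 6 - ⅚) + 4)*8 = (-35/6 + 4)*8 = -11/6*8 = -44/3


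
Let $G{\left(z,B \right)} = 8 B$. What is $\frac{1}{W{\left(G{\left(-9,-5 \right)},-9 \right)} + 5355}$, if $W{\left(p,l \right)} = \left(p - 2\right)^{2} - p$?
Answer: $\frac{1}{7159} \approx 0.00013968$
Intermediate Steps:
$W{\left(p,l \right)} = \left(-2 + p\right)^{2} - p$
$\frac{1}{W{\left(G{\left(-9,-5 \right)},-9 \right)} + 5355} = \frac{1}{\left(\left(-2 + 8 \left(-5\right)\right)^{2} - 8 \left(-5\right)\right) + 5355} = \frac{1}{\left(\left(-2 - 40\right)^{2} - -40\right) + 5355} = \frac{1}{\left(\left(-42\right)^{2} + 40\right) + 5355} = \frac{1}{\left(1764 + 40\right) + 5355} = \frac{1}{1804 + 5355} = \frac{1}{7159}$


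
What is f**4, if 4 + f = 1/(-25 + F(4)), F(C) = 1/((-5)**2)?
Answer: 40391630304481/151613669376 ≈ 266.41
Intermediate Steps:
F(C) = 1/25
f = -2521/624 (f = -4 + 1/(-25 + 1/25) = -4 + 1/(-624/25) = -4 - 25/624 = -2521/624 ≈ -4.0401)
f**4 = (-2521/624)**4 = 40391630304481/151613669376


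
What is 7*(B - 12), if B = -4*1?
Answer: -112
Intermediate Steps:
B = -4
7*(B - 12) = 7*(-4 - 12) = 7*(-16) = -112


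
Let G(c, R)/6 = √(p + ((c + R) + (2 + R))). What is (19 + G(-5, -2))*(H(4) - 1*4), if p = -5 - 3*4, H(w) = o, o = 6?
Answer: 38 + 24*I*√6 ≈ 38.0 + 58.788*I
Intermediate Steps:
H(w) = 6
p = -17 (p = -5 - 12 = -17)
G(c, R) = 6*√(-15 + c + 2*R) (G(c, R) = 6*√(-17 + ((c + R) + (2 + R))) = 6*√(-17 + ((R + c) + (2 + R))) = 6*√(-17 + (2 + c + 2*R)) = 6*√(-15 + c + 2*R))
(19 + G(-5, -2))*(H(4) - 1*4) = (19 + 6*√(-15 - 5 + 2*(-2)))*(6 - 1*4) = (19 + 6*√(-15 - 5 - 4))*(6 - 4) = (19 + 6*√(-24))*2 = (19 + 6*(2*I*√6))*2 = (19 + 12*I*√6)*2 = 38 + 24*I*√6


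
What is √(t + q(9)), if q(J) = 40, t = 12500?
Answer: 2*√3135 ≈ 111.98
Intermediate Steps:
√(t + q(9)) = √(12500 + 40) = √12540 = 2*√3135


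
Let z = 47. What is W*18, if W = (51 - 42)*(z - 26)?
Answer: 3402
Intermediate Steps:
W = 189 (W = (51 - 42)*(47 - 26) = 9*21 = 189)
W*18 = 189*18 = 3402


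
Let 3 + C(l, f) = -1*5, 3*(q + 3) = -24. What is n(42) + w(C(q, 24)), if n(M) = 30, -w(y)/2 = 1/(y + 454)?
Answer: 6689/223 ≈ 29.996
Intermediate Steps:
q = -11 (q = -3 + (1/3)*(-24) = -3 - 8 = -11)
C(l, f) = -8 (C(l, f) = -3 - 1*5 = -3 - 5 = -8)
w(y) = -2/(454 + y) (w(y) = -2/(y + 454) = -2/(454 + y))
n(42) + w(C(q, 24)) = 30 - 2/(454 - 8) = 30 - 2/446 = 30 - 2*1/446 = 30 - 1/223 = 6689/223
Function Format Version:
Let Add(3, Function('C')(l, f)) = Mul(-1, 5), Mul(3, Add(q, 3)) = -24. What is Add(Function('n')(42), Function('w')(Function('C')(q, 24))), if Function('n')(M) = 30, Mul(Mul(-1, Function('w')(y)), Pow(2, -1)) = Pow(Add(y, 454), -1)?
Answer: Rational(6689, 223) ≈ 29.996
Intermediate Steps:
q = -11 (q = Add(-3, Mul(Rational(1, 3), -24)) = Add(-3, -8) = -11)
Function('C')(l, f) = -8 (Function('C')(l, f) = Add(-3, Mul(-1, 5)) = Add(-3, -5) = -8)
Function('w')(y) = Mul(-2, Pow(Add(454, y), -1)) (Function('w')(y) = Mul(-2, Pow(Add(y, 454), -1)) = Mul(-2, Pow(Add(454, y), -1)))
Add(Function('n')(42), Function('w')(Function('C')(q, 24))) = Add(30, Mul(-2, Pow(Add(454, -8), -1))) = Add(30, Mul(-2, Pow(446, -1))) = Add(30, Mul(-2, Rational(1, 446))) = Add(30, Rational(-1, 223)) = Rational(6689, 223)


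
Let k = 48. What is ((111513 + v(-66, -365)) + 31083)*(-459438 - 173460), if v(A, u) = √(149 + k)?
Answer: -90248723208 - 632898*√197 ≈ -9.0258e+10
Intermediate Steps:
v(A, u) = √197 (v(A, u) = √(149 + 48) = √197)
((111513 + v(-66, -365)) + 31083)*(-459438 - 173460) = ((111513 + √197) + 31083)*(-459438 - 173460) = (142596 + √197)*(-632898) = -90248723208 - 632898*√197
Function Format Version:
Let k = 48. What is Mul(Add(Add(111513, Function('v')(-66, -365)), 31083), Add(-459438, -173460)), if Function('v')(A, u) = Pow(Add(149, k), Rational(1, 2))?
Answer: Add(-90248723208, Mul(-632898, Pow(197, Rational(1, 2)))) ≈ -9.0258e+10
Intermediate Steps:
Function('v')(A, u) = Pow(197, Rational(1, 2)) (Function('v')(A, u) = Pow(Add(149, 48), Rational(1, 2)) = Pow(197, Rational(1, 2)))
Mul(Add(Add(111513, Function('v')(-66, -365)), 31083), Add(-459438, -173460)) = Mul(Add(Add(111513, Pow(197, Rational(1, 2))), 31083), Add(-459438, -173460)) = Mul(Add(142596, Pow(197, Rational(1, 2))), -632898) = Add(-90248723208, Mul(-632898, Pow(197, Rational(1, 2))))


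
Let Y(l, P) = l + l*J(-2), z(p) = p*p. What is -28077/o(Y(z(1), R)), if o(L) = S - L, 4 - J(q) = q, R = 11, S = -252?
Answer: 4011/37 ≈ 108.41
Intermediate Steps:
J(q) = 4 - q
z(p) = p²
Y(l, P) = 7*l (Y(l, P) = l + l*(4 - 1*(-2)) = l + l*(4 + 2) = l + l*6 = l + 6*l = 7*l)
o(L) = -252 - L
-28077/o(Y(z(1), R)) = -28077/(-252 - 7*1²) = -28077/(-252 - 7) = -28077/(-259) = -28077*(-1/259) = 4011/37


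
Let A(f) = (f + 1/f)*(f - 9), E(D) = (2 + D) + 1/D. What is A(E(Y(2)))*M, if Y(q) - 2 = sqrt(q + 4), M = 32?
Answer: 80 - 240*sqrt(6) ≈ -507.88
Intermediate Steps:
Y(q) = 2 + sqrt(4 + q) (Y(q) = 2 + sqrt(q + 4) = 2 + sqrt(4 + q))
E(D) = 2 + D + 1/D
A(f) = (-9 + f)*(f + 1/f) (A(f) = (f + 1/f)*(-9 + f) = (-9 + f)*(f + 1/f))
A(E(Y(2)))*M = (1 + (2 + (2 + sqrt(4 + 2)) + 1/(2 + sqrt(4 + 2)))**2 - 9*(2 + (2 + sqrt(4 + 2)) + 1/(2 + sqrt(4 + 2))) - 9/(2 + (2 + sqrt(4 + 2)) + 1/(2 + sqrt(4 + 2))))*32 = (1 + (2 + (2 + sqrt(6)) + 1/(2 + sqrt(6)))**2 - 9*(2 + (2 + sqrt(6)) + 1/(2 + sqrt(6))) - 9/(2 + (2 + sqrt(6)) + 1/(2 + sqrt(6))))*32 = (1 + (4 + sqrt(6) + 1/(2 + sqrt(6)))**2 - 9*(4 + sqrt(6) + 1/(2 + sqrt(6))) - 9/(4 + sqrt(6) + 1/(2 + sqrt(6))))*32 = (1 + (4 + sqrt(6) + 1/(2 + sqrt(6)))**2 + (-36 - 9*sqrt(6) - 9/(2 + sqrt(6))) - 9/(4 + sqrt(6) + 1/(2 + sqrt(6))))*32 = (-35 + (4 + sqrt(6) + 1/(2 + sqrt(6)))**2 - 9*sqrt(6) - 9/(2 + sqrt(6)) - 9/(4 + sqrt(6) + 1/(2 + sqrt(6))))*32 = -1120 - 288*sqrt(6) - 288/(2 + sqrt(6)) - 288/(4 + sqrt(6) + 1/(2 + sqrt(6))) + 32*(4 + sqrt(6) + 1/(2 + sqrt(6)))**2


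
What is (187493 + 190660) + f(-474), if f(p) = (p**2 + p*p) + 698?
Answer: 828203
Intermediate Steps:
f(p) = 698 + 2*p**2 (f(p) = (p**2 + p**2) + 698 = 2*p**2 + 698 = 698 + 2*p**2)
(187493 + 190660) + f(-474) = (187493 + 190660) + (698 + 2*(-474)**2) = 378153 + (698 + 2*224676) = 378153 + (698 + 449352) = 378153 + 450050 = 828203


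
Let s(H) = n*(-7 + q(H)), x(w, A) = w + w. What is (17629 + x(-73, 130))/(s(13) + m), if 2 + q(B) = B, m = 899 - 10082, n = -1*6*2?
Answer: -17483/9231 ≈ -1.8939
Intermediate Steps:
x(w, A) = 2*w
n = -12 (n = -6*2 = -12)
m = -9183
q(B) = -2 + B
s(H) = 108 - 12*H (s(H) = -12*(-7 + (-2 + H)) = -12*(-9 + H) = 108 - 12*H)
(17629 + x(-73, 130))/(s(13) + m) = (17629 + 2*(-73))/((108 - 12*13) - 9183) = (17629 - 146)/((108 - 156) - 9183) = 17483/(-48 - 9183) = 17483/(-9231) = 17483*(-1/9231) = -17483/9231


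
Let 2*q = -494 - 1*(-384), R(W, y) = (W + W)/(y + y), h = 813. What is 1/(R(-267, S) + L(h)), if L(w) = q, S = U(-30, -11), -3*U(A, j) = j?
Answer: -11/1406 ≈ -0.0078236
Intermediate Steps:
U(A, j) = -j/3
S = 11/3 (S = -1/3*(-11) = 11/3 ≈ 3.6667)
R(W, y) = W/y (R(W, y) = (2*W)/((2*y)) = (2*W)*(1/(2*y)) = W/y)
q = -55 (q = (-494 - 1*(-384))/2 = (-494 + 384)/2 = (1/2)*(-110) = -55)
L(w) = -55
1/(R(-267, S) + L(h)) = 1/(-267/11/3 - 55) = 1/(-267*3/11 - 55) = 1/(-801/11 - 55) = 1/(-1406/11) = -11/1406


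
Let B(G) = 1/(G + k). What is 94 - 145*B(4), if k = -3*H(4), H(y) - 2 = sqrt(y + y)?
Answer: 3051/34 + 435*sqrt(2)/34 ≈ 107.83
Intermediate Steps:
H(y) = 2 + sqrt(2)*sqrt(y) (H(y) = 2 + sqrt(y + y) = 2 + sqrt(2*y) = 2 + sqrt(2)*sqrt(y))
k = -6 - 6*sqrt(2) (k = -3*(2 + sqrt(2)*sqrt(4)) = -3*(2 + sqrt(2)*2) = -3*(2 + 2*sqrt(2)) = -6 - 6*sqrt(2) ≈ -14.485)
B(G) = 1/(-6 + G - 6*sqrt(2)) (B(G) = 1/(G + (-6 - 6*sqrt(2))) = 1/(-6 + G - 6*sqrt(2)))
94 - 145*B(4) = 94 - 145/(-6 + 4 - 6*sqrt(2)) = 94 - 145/(-2 - 6*sqrt(2))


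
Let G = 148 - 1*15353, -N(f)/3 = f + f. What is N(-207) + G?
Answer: -13963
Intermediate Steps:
N(f) = -6*f (N(f) = -3*(f + f) = -6*f)
G = -15205 (G = 148 - 15353 = -15205)
N(-207) + G = -6*(-207) - 15205 = 1242 - 15205 = -13963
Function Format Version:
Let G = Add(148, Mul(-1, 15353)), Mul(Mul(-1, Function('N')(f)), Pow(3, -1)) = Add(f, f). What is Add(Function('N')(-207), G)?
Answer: -13963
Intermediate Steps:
Function('N')(f) = Mul(-6, f) (Function('N')(f) = Mul(-3, Add(f, f)) = Mul(-3, Mul(2, f)) = Mul(-6, f))
G = -15205 (G = Add(148, -15353) = -15205)
Add(Function('N')(-207), G) = Add(Mul(-6, -207), -15205) = Add(1242, -15205) = -13963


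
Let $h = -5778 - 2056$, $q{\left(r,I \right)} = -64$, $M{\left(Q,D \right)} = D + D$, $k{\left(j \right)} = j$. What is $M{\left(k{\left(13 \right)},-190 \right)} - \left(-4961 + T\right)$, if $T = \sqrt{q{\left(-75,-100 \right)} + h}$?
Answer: $4581 - i \sqrt{7898} \approx 4581.0 - 88.871 i$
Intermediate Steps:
$M{\left(Q,D \right)} = 2 D$
$h = -7834$ ($h = -5778 - 2056 = -7834$)
$T = i \sqrt{7898}$ ($T = \sqrt{-64 - 7834} = \sqrt{-7898} = i \sqrt{7898} \approx 88.871 i$)
$M{\left(k{\left(13 \right)},-190 \right)} - \left(-4961 + T\right) = 2 \left(-190\right) + \left(\left(3626 + 1335\right) - i \sqrt{7898}\right) = -380 + \left(4961 - i \sqrt{7898}\right) = 4581 - i \sqrt{7898}$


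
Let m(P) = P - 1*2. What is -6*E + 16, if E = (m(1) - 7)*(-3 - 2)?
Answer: -224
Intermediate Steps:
m(P) = -2 + P (m(P) = P - 2 = -2 + P)
E = 40 (E = ((-2 + 1) - 7)*(-3 - 2) = (-1 - 7)*(-5) = -8*(-5) = 40)
-6*E + 16 = -6*40 + 16 = -240 + 16 = -224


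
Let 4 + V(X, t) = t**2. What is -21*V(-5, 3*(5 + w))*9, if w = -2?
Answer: -14553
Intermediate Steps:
V(X, t) = -4 + t**2
-21*V(-5, 3*(5 + w))*9 = -21*(-4 + (3*(5 - 2))**2)*9 = -21*(-4 + (3*3)**2)*9 = -21*(-4 + 9**2)*9 = -21*(-4 + 81)*9 = -21*77*9 = -1617*9 = -14553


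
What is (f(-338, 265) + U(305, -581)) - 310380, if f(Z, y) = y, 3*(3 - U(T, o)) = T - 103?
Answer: -930538/3 ≈ -3.1018e+5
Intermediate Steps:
U(T, o) = 112/3 - T/3 (U(T, o) = 3 - (T - 103)/3 = 3 - (-103 + T)/3 = 3 + (103/3 - T/3) = 112/3 - T/3)
(f(-338, 265) + U(305, -581)) - 310380 = (265 + (112/3 - 1/3*305)) - 310380 = (265 + (112/3 - 305/3)) - 310380 = (265 - 193/3) - 310380 = 602/3 - 310380 = -930538/3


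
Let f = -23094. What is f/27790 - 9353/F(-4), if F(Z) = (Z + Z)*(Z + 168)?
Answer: 114810271/18230240 ≈ 6.2978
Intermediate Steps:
F(Z) = 2*Z*(168 + Z) (F(Z) = (2*Z)*(168 + Z) = 2*Z*(168 + Z))
f/27790 - 9353/F(-4) = -23094/27790 - 9353*(-1/(8*(168 - 4))) = -23094*1/27790 - 9353/(2*(-4)*164) = -11547/13895 - 9353/(-1312) = -11547/13895 - 9353*(-1/1312) = -11547/13895 + 9353/1312 = 114810271/18230240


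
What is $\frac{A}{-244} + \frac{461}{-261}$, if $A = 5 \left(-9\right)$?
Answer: $- \frac{100739}{63684} \approx -1.5819$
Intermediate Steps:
$A = -45$
$\frac{A}{-244} + \frac{461}{-261} = - \frac{45}{-244} + \frac{461}{-261} = \left(-45\right) \left(- \frac{1}{244}\right) + 461 \left(- \frac{1}{261}\right) = \frac{45}{244} - \frac{461}{261} = - \frac{100739}{63684}$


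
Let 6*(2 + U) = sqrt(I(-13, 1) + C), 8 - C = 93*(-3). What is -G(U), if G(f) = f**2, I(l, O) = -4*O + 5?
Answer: -12 + 8*sqrt(2) ≈ -0.68629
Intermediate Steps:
I(l, O) = 5 - 4*O
C = 287 (C = 8 - 93*(-3) = 8 - 1*(-279) = 8 + 279 = 287)
U = -2 + 2*sqrt(2) (U = -2 + sqrt((5 - 4*1) + 287)/6 = -2 + sqrt((5 - 4) + 287)/6 = -2 + sqrt(1 + 287)/6 = -2 + sqrt(288)/6 = -2 + (12*sqrt(2))/6 = -2 + 2*sqrt(2) ≈ 0.82843)
-G(U) = -(-2 + 2*sqrt(2))**2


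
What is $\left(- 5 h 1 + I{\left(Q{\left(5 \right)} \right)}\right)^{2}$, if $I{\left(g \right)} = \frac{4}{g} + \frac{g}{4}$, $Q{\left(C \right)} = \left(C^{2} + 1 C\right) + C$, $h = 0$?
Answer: $\frac{1540081}{19600} \approx 78.576$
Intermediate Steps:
$Q{\left(C \right)} = C^{2} + 2 C$ ($Q{\left(C \right)} = \left(C^{2} + C\right) + C = \left(C + C^{2}\right) + C = C^{2} + 2 C$)
$I{\left(g \right)} = \frac{4}{g} + \frac{g}{4}$ ($I{\left(g \right)} = \frac{4}{g} + g \frac{1}{4} = \frac{4}{g} + \frac{g}{4}$)
$\left(- 5 h 1 + I{\left(Q{\left(5 \right)} \right)}\right)^{2} = \left(\left(-5\right) 0 \cdot 1 + \left(\frac{4}{5 \left(2 + 5\right)} + \frac{5 \left(2 + 5\right)}{4}\right)\right)^{2} = \left(0 \cdot 1 + \left(\frac{4}{5 \cdot 7} + \frac{5 \cdot 7}{4}\right)\right)^{2} = \left(0 + \left(\frac{4}{35} + \frac{1}{4} \cdot 35\right)\right)^{2} = \left(0 + \left(4 \cdot \frac{1}{35} + \frac{35}{4}\right)\right)^{2} = \left(0 + \left(\frac{4}{35} + \frac{35}{4}\right)\right)^{2} = \left(0 + \frac{1241}{140}\right)^{2} = \left(\frac{1241}{140}\right)^{2} = \frac{1540081}{19600}$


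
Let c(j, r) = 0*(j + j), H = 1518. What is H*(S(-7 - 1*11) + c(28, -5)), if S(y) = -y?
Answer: 27324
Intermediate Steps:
c(j, r) = 0 (c(j, r) = 0*(2*j) = 0)
H*(S(-7 - 1*11) + c(28, -5)) = 1518*(-(-7 - 1*11) + 0) = 1518*(-(-7 - 11) + 0) = 1518*(-1*(-18) + 0) = 1518*(18 + 0) = 1518*18 = 27324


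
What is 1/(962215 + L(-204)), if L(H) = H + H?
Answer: 1/961807 ≈ 1.0397e-6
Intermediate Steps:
L(H) = 2*H
1/(962215 + L(-204)) = 1/(962215 + 2*(-204)) = 1/(962215 - 408) = 1/961807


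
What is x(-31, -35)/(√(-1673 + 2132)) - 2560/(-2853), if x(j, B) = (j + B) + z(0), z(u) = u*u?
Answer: 2560/2853 - 22*√51/51 ≈ -2.1833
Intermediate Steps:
z(u) = u²
x(j, B) = B + j (x(j, B) = (j + B) + 0² = (B + j) + 0 = B + j)
x(-31, -35)/(√(-1673 + 2132)) - 2560/(-2853) = (-35 - 31)/(√(-1673 + 2132)) - 2560/(-2853) = -66*√51/153 - 2560*(-1/2853) = -66*√51/153 + 2560/2853 = -22*√51/51 + 2560/2853 = 2560/2853 - 22*√51/51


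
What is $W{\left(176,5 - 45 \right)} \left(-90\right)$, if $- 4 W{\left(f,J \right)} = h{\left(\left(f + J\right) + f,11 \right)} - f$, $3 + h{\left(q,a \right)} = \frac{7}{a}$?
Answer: $- \frac{44145}{11} \approx -4013.2$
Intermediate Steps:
$h{\left(q,a \right)} = -3 + \frac{7}{a}$
$W{\left(f,J \right)} = \frac{13}{22} + \frac{f}{4}$ ($W{\left(f,J \right)} = - \frac{\left(-3 + \frac{7}{11}\right) - f}{4} = - \frac{- \frac{26}{11} - f}{4} = \frac{13}{22} + \frac{f}{4}$)
$W{\left(176,5 - 45 \right)} \left(-90\right) = \left(\frac{13}{22} + \frac{1}{4} \cdot 176\right) \left(-90\right) = \left(\frac{13}{22} + 44\right) \left(-90\right) = \frac{981}{22} \left(-90\right) = - \frac{44145}{11}$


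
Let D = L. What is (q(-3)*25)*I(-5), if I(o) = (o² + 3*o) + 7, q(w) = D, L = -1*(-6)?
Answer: 2550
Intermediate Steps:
L = 6
D = 6
q(w) = 6
I(o) = 7 + o² + 3*o
(q(-3)*25)*I(-5) = (6*25)*(7 + (-5)² + 3*(-5)) = 150*(7 + 25 - 15) = 150*17 = 2550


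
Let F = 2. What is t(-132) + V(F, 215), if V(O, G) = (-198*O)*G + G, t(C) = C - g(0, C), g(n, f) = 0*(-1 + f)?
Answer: -85057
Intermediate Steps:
g(n, f) = 0
t(C) = C (t(C) = C - 1*0 = C + 0 = C)
V(O, G) = G - 198*G*O (V(O, G) = -198*G*O + G = G - 198*G*O)
t(-132) + V(F, 215) = -132 + 215*(1 - 198*2) = -132 + 215*(1 - 396) = -132 + 215*(-395) = -132 - 84925 = -85057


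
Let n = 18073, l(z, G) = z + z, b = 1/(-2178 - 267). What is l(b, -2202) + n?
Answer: 44188483/2445 ≈ 18073.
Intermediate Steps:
b = -1/2445 (b = 1/(-2445) = -1/2445 ≈ -0.00040900)
l(z, G) = 2*z
l(b, -2202) + n = 2*(-1/2445) + 18073 = -2/2445 + 18073 = 44188483/2445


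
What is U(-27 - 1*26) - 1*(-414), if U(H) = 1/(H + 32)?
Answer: 8693/21 ≈ 413.95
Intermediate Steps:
U(H) = 1/(32 + H)
U(-27 - 1*26) - 1*(-414) = 1/(32 + (-27 - 1*26)) - 1*(-414) = 1/(32 + (-27 - 26)) + 414 = 1/(32 - 53) + 414 = 1/(-21) + 414 = -1/21 + 414 = 8693/21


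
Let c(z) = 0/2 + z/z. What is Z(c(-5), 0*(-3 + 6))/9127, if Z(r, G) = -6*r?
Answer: -6/9127 ≈ -0.00065739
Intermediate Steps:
c(z) = 1 (c(z) = 0*(½) + 1 = 0 + 1 = 1)
Z(c(-5), 0*(-3 + 6))/9127 = -6*1/9127 = -6/9127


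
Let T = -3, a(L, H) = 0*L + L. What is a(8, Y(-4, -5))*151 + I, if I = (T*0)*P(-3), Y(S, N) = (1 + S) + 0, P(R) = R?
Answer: 1208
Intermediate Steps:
Y(S, N) = 1 + S
a(L, H) = L (a(L, H) = 0 + L = L)
I = 0 (I = -3*0*(-3) = 0*(-3) = 0)
a(8, Y(-4, -5))*151 + I = 8*151 + 0 = 1208 + 0 = 1208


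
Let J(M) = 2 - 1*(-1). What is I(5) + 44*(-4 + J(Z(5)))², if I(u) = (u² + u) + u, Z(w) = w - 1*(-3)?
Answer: 79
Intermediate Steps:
Z(w) = 3 + w (Z(w) = w + 3 = 3 + w)
J(M) = 3 (J(M) = 2 + 1 = 3)
I(u) = u² + 2*u (I(u) = (u + u²) + u = u² + 2*u)
I(5) + 44*(-4 + J(Z(5)))² = 5*(2 + 5) + 44*(-4 + 3)² = 5*7 + 44*(-1)² = 35 + 44*1 = 35 + 44 = 79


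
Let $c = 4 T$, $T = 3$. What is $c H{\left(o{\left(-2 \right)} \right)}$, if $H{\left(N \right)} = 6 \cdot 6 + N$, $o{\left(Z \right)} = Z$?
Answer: $408$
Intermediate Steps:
$H{\left(N \right)} = 36 + N$
$c = 12$ ($c = 4 \cdot 3 = 12$)
$c H{\left(o{\left(-2 \right)} \right)} = 12 \left(36 - 2\right) = 12 \cdot 34 = 408$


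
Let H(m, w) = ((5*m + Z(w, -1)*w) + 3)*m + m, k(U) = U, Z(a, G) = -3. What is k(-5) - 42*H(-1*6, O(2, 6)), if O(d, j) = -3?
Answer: -4289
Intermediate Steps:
H(m, w) = m + m*(3 - 3*w + 5*m) (H(m, w) = ((5*m - 3*w) + 3)*m + m = ((-3*w + 5*m) + 3)*m + m = (3 - 3*w + 5*m)*m + m = m*(3 - 3*w + 5*m) + m = m + m*(3 - 3*w + 5*m))
k(-5) - 42*H(-1*6, O(2, 6)) = -5 - 42*(-1*6)*(4 - 3*(-3) + 5*(-1*6)) = -5 - (-252)*(4 + 9 + 5*(-6)) = -5 - (-252)*(4 + 9 - 30) = -5 - (-252)*(-17) = -5 - 42*102 = -5 - 4284 = -4289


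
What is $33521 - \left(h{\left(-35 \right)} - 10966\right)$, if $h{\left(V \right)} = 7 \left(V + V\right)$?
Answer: $44977$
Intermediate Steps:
$h{\left(V \right)} = 14 V$ ($h{\left(V \right)} = 7 \cdot 2 V = 14 V$)
$33521 - \left(h{\left(-35 \right)} - 10966\right) = 33521 - \left(14 \left(-35\right) - 10966\right) = 33521 - \left(-490 - 10966\right) = 33521 - -11456 = 33521 + 11456 = 44977$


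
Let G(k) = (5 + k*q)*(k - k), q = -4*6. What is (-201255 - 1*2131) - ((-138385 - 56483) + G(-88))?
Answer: -8518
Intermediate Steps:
q = -24
G(k) = 0 (G(k) = (5 + k*(-24))*(k - k) = (5 - 24*k)*0 = 0)
(-201255 - 1*2131) - ((-138385 - 56483) + G(-88)) = (-201255 - 1*2131) - ((-138385 - 56483) + 0) = (-201255 - 2131) - (-194868 + 0) = -203386 - 1*(-194868) = -203386 + 194868 = -8518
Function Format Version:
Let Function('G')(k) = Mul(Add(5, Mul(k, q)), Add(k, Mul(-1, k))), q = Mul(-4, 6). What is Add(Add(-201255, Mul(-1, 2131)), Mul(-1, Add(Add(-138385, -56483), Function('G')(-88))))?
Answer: -8518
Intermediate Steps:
q = -24
Function('G')(k) = 0 (Function('G')(k) = Mul(Add(5, Mul(k, -24)), Add(k, Mul(-1, k))) = Mul(Add(5, Mul(-24, k)), 0) = 0)
Add(Add(-201255, Mul(-1, 2131)), Mul(-1, Add(Add(-138385, -56483), Function('G')(-88)))) = Add(Add(-201255, Mul(-1, 2131)), Mul(-1, Add(Add(-138385, -56483), 0))) = Add(Add(-201255, -2131), Mul(-1, Add(-194868, 0))) = Add(-203386, Mul(-1, -194868)) = Add(-203386, 194868) = -8518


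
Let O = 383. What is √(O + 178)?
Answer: √561 ≈ 23.685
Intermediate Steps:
√(O + 178) = √(383 + 178) = √561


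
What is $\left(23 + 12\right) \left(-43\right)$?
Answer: $-1505$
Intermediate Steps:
$\left(23 + 12\right) \left(-43\right) = 35 \left(-43\right) = -1505$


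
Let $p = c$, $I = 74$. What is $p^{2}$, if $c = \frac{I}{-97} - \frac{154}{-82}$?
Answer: $\frac{19669225}{15816529} \approx 1.2436$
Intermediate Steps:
$c = \frac{4435}{3977}$ ($c = \frac{74}{-97} - \frac{154}{-82} = 74 \left(- \frac{1}{97}\right) - - \frac{77}{41} = - \frac{74}{97} + \frac{77}{41} = \frac{4435}{3977} \approx 1.1152$)
$p = \frac{4435}{3977} \approx 1.1152$
$p^{2} = \left(\frac{4435}{3977}\right)^{2} = \frac{19669225}{15816529}$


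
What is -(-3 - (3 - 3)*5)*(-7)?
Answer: -21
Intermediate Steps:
-(-3 - (3 - 3)*5)*(-7) = -(-3 - 0*5)*(-7) = -(-3 - 1*0)*(-7) = -(-3 + 0)*(-7) = -1*(-3)*(-7) = 3*(-7) = -21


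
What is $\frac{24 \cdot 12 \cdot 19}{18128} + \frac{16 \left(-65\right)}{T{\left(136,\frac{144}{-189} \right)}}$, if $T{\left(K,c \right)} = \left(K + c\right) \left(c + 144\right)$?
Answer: $\frac{30024639}{120986272} \approx 0.24817$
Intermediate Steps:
$T{\left(K,c \right)} = \left(144 + c\right) \left(K + c\right)$ ($T{\left(K,c \right)} = \left(K + c\right) \left(144 + c\right) = \left(144 + c\right) \left(K + c\right)$)
$\frac{24 \cdot 12 \cdot 19}{18128} + \frac{16 \left(-65\right)}{T{\left(136,\frac{144}{-189} \right)}} = \frac{24 \cdot 12 \cdot 19}{18128} + \frac{16 \left(-65\right)}{\left(\frac{144}{-189}\right)^{2} + 144 \cdot 136 + 144 \frac{144}{-189} + 136 \frac{144}{-189}} = 288 \cdot 19 \cdot \frac{1}{18128} - \frac{1040}{\left(144 \left(- \frac{1}{189}\right)\right)^{2} + 19584 + 144 \cdot 144 \left(- \frac{1}{189}\right) + 136 \cdot 144 \left(- \frac{1}{189}\right)} = 5472 \cdot \frac{1}{18128} - \frac{1040}{\left(- \frac{16}{21}\right)^{2} + 19584 + 144 \left(- \frac{16}{21}\right) + 136 \left(- \frac{16}{21}\right)} = \frac{342}{1133} - \frac{1040}{\frac{256}{441} + 19584 - \frac{768}{7} - \frac{2176}{21}} = \frac{342}{1133} - \frac{1040}{\frac{8542720}{441}} = \frac{342}{1133} - \frac{5733}{106784} = \frac{30024639}{120986272}$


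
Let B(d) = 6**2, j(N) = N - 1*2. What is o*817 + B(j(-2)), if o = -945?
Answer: -772029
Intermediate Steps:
j(N) = -2 + N (j(N) = N - 2 = -2 + N)
B(d) = 36
o*817 + B(j(-2)) = -945*817 + 36 = -772065 + 36 = -772029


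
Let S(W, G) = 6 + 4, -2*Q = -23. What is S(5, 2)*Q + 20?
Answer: 135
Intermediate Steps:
Q = 23/2 (Q = -½*(-23) = 23/2 ≈ 11.500)
S(W, G) = 10
S(5, 2)*Q + 20 = 10*(23/2) + 20 = 115 + 20 = 135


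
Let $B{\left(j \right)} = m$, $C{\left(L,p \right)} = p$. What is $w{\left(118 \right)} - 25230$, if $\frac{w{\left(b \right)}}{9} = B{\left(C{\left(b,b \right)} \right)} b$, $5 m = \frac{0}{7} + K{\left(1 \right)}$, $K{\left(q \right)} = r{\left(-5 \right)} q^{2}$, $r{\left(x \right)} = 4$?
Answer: $- \frac{121902}{5} \approx -24380.0$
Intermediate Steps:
$K{\left(q \right)} = 4 q^{2}$
$m = \frac{4}{5}$ ($m = \frac{\frac{0}{7} + 4 \cdot 1^{2}}{5} = \frac{0 \cdot \frac{1}{7} + 4 \cdot 1}{5} = \frac{0 + 4}{5} = \frac{1}{5} \cdot 4 = \frac{4}{5} \approx 0.8$)
$B{\left(j \right)} = \frac{4}{5}$
$w{\left(b \right)} = \frac{36 b}{5}$ ($w{\left(b \right)} = 9 \frac{4 b}{5} = \frac{36 b}{5}$)
$w{\left(118 \right)} - 25230 = \frac{36}{5} \cdot 118 - 25230 = \frac{4248}{5} - 25230 = - \frac{121902}{5}$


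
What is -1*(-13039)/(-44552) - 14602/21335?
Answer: -928735369/950516920 ≈ -0.97708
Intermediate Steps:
-1*(-13039)/(-44552) - 14602/21335 = 13039*(-1/44552) - 14602*1/21335 = -13039/44552 - 14602/21335 = -928735369/950516920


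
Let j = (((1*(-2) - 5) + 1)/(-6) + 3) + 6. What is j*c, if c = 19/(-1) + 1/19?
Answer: -3600/19 ≈ -189.47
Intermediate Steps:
c = -360/19 (c = 19*(-1) + 1*(1/19) = -19 + 1/19 = -360/19 ≈ -18.947)
j = 10 (j = (((-2 - 5) + 1)*(-⅙) + 3) + 6 = ((-7 + 1)*(-⅙) + 3) + 6 = (-6*(-⅙) + 3) + 6 = (1 + 3) + 6 = 4 + 6 = 10)
j*c = 10*(-360/19) = -3600/19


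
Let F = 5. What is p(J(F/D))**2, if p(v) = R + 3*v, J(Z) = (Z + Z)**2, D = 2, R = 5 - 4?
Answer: 5776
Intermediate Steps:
R = 1
J(Z) = 4*Z**2 (J(Z) = (2*Z)**2 = 4*Z**2)
p(v) = 1 + 3*v
p(J(F/D))**2 = (1 + 3*(4*(5/2)**2))**2 = (1 + 3*(4*(25/4)))**2 = (1 + 3*25)**2 = (1 + 75)**2 = 76**2 = 5776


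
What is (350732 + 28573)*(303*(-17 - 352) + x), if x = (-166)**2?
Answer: -31956825555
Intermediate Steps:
x = 27556
(350732 + 28573)*(303*(-17 - 352) + x) = (350732 + 28573)*(303*(-17 - 352) + 27556) = 379305*(303*(-369) + 27556) = 379305*(-111807 + 27556) = 379305*(-84251) = -31956825555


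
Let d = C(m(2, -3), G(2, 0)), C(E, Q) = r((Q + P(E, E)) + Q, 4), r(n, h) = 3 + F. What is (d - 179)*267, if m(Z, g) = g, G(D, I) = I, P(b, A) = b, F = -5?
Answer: -48327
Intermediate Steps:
r(n, h) = -2 (r(n, h) = 3 - 5 = -2)
C(E, Q) = -2
d = -2
(d - 179)*267 = (-2 - 179)*267 = -181*267 = -48327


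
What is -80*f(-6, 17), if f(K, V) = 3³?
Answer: -2160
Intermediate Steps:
f(K, V) = 27
-80*f(-6, 17) = -80*27 = -2160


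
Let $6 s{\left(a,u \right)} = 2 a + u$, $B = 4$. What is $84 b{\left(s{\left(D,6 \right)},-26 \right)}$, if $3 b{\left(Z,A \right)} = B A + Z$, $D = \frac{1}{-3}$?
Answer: $- \frac{25984}{9} \approx -2887.1$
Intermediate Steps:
$D = - \frac{1}{3} \approx -0.33333$
$s{\left(a,u \right)} = \frac{a}{3} + \frac{u}{6}$ ($s{\left(a,u \right)} = \frac{2 a + u}{6} = \frac{u + 2 a}{6} = \frac{a}{3} + \frac{u}{6}$)
$b{\left(Z,A \right)} = \frac{Z}{3} + \frac{4 A}{3}$ ($b{\left(Z,A \right)} = \frac{4 A + Z}{3} = \frac{Z + 4 A}{3} = \frac{Z}{3} + \frac{4 A}{3}$)
$84 b{\left(s{\left(D,6 \right)},-26 \right)} = 84 \left(\frac{\frac{1}{3} \left(- \frac{1}{3}\right) + \frac{1}{6} \cdot 6}{3} + \frac{4}{3} \left(-26\right)\right) = 84 \left(\frac{- \frac{1}{9} + 1}{3} - \frac{104}{3}\right) = 84 \left(\frac{1}{3} \cdot \frac{8}{9} - \frac{104}{3}\right) = 84 \left(\frac{8}{27} - \frac{104}{3}\right) = 84 \left(- \frac{928}{27}\right) = - \frac{25984}{9}$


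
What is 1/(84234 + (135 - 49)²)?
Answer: 1/91630 ≈ 1.0913e-5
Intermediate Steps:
1/(84234 + (135 - 49)²) = 1/(84234 + 86²) = 1/(84234 + 7396) = 1/91630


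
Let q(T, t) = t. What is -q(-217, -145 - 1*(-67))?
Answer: 78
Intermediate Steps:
-q(-217, -145 - 1*(-67)) = -(-145 - 1*(-67)) = -(-145 + 67) = -1*(-78) = 78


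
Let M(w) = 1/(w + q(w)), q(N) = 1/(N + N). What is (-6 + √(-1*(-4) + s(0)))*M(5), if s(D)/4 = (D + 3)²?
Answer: -20/17 + 20*√10/51 ≈ 0.063638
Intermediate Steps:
q(N) = 1/(2*N)
s(D) = 4*(3 + D)² (s(D) = 4*(D + 3)² = 4*(3 + D)²)
M(w) = 1/(w + 1/(2*w))
(-6 + √(-1*(-4) + s(0)))*M(5) = (-6 + √(-1*(-4) + 4*(3 + 0)²))*(2*5/(1 + 2*5²)) = (-6 + √(4 + 4*3²))*(2*5/(1 + 2*25)) = (-6 + √(4 + 4*9))*(2*5/(1 + 50)) = (-6 + √(4 + 36))*(2*5/51) = (-6 + √40)*(2*5*(1/51)) = (-6 + 2*√10)*(10/51) = -20/17 + 20*√10/51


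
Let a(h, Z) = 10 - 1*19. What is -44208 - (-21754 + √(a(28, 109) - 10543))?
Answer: -22454 - 2*I*√2638 ≈ -22454.0 - 102.72*I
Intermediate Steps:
a(h, Z) = -9 (a(h, Z) = 10 - 19 = -9)
-44208 - (-21754 + √(a(28, 109) - 10543)) = -44208 - (-21754 + √(-9 - 10543)) = -44208 - (-21754 + √(-10552)) = -44208 - (-21754 + 2*I*√2638) = -44208 + (21754 - 2*I*√2638) = -22454 - 2*I*√2638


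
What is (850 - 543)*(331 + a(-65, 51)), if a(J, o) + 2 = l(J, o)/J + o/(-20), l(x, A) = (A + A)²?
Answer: 13281127/260 ≈ 51081.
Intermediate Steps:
l(x, A) = 4*A² (l(x, A) = (2*A)² = 4*A²)
a(J, o) = -2 - o/20 + 4*o²/J (a(J, o) = -2 + ((4*o²)/J + o/(-20)) = -2 + (4*o²/J + o*(-1/20)) = -2 + (4*o²/J - o/20) = -2 + (-o/20 + 4*o²/J) = -2 - o/20 + 4*o²/J)
(850 - 543)*(331 + a(-65, 51)) = (850 - 543)*(331 + (-2 - 1/20*51 + 4*51²/(-65))) = 307*(331 + (-2 - 51/20 + 4*(-1/65)*2601)) = 307*(331 + (-2 - 51/20 - 10404/65)) = 307*(331 - 42799/260) = 307*(43261/260) = 13281127/260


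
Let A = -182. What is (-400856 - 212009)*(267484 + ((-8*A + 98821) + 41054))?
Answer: -250548404975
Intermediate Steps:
(-400856 - 212009)*(267484 + ((-8*A + 98821) + 41054)) = (-400856 - 212009)*(267484 + ((-8*(-182) + 98821) + 41054)) = -612865*(267484 + ((1456 + 98821) + 41054)) = -612865*(267484 + (100277 + 41054)) = -612865*(267484 + 141331) = -612865*408815 = -250548404975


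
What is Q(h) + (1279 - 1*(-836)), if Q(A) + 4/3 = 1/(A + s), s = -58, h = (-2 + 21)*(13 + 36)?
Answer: 1845232/873 ≈ 2113.7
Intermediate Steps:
h = 931 (h = 19*49 = 931)
Q(A) = -4/3 + 1/(-58 + A) (Q(A) = -4/3 + 1/(A - 58) = -4/3 + 1/(-58 + A))
Q(h) + (1279 - 1*(-836)) = (235 - 4*931)/(3*(-58 + 931)) + (1279 - 1*(-836)) = (⅓)*(235 - 3724)/873 + (1279 + 836) = (⅓)*(1/873)*(-3489) + 2115 = -1163/873 + 2115 = 1845232/873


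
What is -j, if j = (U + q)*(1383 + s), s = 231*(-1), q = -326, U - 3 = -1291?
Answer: 1859328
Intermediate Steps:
U = -1288 (U = 3 - 1291 = -1288)
s = -231
j = -1859328 (j = (-1288 - 326)*(1383 - 231) = -1614*1152 = -1859328)
-j = -1*(-1859328) = 1859328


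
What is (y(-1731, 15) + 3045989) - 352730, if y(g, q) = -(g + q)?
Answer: 2694975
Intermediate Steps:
y(g, q) = -g - q
(y(-1731, 15) + 3045989) - 352730 = ((-1*(-1731) - 1*15) + 3045989) - 352730 = ((1731 - 15) + 3045989) - 352730 = (1716 + 3045989) - 352730 = 3047705 - 352730 = 2694975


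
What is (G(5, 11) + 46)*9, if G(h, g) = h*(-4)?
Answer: 234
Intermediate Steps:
G(h, g) = -4*h
(G(5, 11) + 46)*9 = (-4*5 + 46)*9 = (-20 + 46)*9 = 26*9 = 234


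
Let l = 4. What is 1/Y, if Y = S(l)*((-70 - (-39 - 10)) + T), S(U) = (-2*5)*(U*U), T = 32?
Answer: -1/1760 ≈ -0.00056818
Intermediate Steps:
S(U) = -10*U²
Y = -1760 (Y = (-10*4²)*((-70 - (-39 - 10)) + 32) = (-10*16)*((-70 - 1*(-49)) + 32) = -160*((-70 + 49) + 32) = -160*(-21 + 32) = -160*11 = -1760)
1/Y = 1/(-1760) = -1/1760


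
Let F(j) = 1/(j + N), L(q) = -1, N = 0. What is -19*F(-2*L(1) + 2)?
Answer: -19/4 ≈ -4.7500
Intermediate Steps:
F(j) = 1/j (F(j) = 1/(j + 0) = 1/j)
-19*F(-2*L(1) + 2) = -19/(-2*(-1) + 2) = -19/(2 + 2) = -19/4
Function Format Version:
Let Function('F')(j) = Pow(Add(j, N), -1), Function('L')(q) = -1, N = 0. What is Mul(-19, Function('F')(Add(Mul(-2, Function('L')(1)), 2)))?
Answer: Rational(-19, 4) ≈ -4.7500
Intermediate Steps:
Function('F')(j) = Pow(j, -1) (Function('F')(j) = Pow(Add(j, 0), -1) = Pow(j, -1))
Mul(-19, Function('F')(Add(Mul(-2, Function('L')(1)), 2))) = Mul(-19, Pow(Add(Mul(-2, -1), 2), -1)) = Mul(-19, Pow(Add(2, 2), -1)) = Mul(-19, Pow(4, -1)) = Mul(-19, Rational(1, 4)) = Rational(-19, 4)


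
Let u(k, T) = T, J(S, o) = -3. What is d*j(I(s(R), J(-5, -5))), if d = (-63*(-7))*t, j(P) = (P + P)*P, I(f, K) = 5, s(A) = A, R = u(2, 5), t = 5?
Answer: 110250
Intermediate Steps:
R = 5
j(P) = 2*P² (j(P) = (2*P)*P = 2*P²)
d = 2205 (d = -63*(-7)*5 = 441*5 = 2205)
d*j(I(s(R), J(-5, -5))) = 2205*(2*5²) = 2205*(2*25) = 2205*50 = 110250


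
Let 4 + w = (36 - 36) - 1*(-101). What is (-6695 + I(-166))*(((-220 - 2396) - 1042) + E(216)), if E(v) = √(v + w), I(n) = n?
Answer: 25097538 - 6861*√313 ≈ 2.4976e+7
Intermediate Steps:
w = 97 (w = -4 + ((36 - 36) - 1*(-101)) = -4 + (0 + 101) = -4 + 101 = 97)
E(v) = √(97 + v) (E(v) = √(v + 97) = √(97 + v))
(-6695 + I(-166))*(((-220 - 2396) - 1042) + E(216)) = (-6695 - 166)*(((-220 - 2396) - 1042) + √(97 + 216)) = -6861*((-2616 - 1042) + √313) = -6861*(-3658 + √313) = 25097538 - 6861*√313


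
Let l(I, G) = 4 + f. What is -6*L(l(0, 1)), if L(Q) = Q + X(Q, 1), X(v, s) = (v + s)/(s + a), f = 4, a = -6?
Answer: -186/5 ≈ -37.200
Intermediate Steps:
l(I, G) = 8 (l(I, G) = 4 + 4 = 8)
X(v, s) = (s + v)/(-6 + s) (X(v, s) = (v + s)/(s - 6) = (s + v)/(-6 + s))
L(Q) = -1/5 + 4*Q/5 (L(Q) = Q + (1 + Q)/(-6 + 1) = Q + (1 + Q)/(-5) = Q - (1 + Q)/5 = Q + (-1/5 - Q/5) = -1/5 + 4*Q/5)
-6*L(l(0, 1)) = -6*(-1/5 + (4/5)*8) = -6*(-1/5 + 32/5) = -6*31/5 = -186/5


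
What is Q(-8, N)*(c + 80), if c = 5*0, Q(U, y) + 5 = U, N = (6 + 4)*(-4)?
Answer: -1040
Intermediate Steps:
N = -40 (N = 10*(-4) = -40)
Q(U, y) = -5 + U
c = 0
Q(-8, N)*(c + 80) = (-5 - 8)*(0 + 80) = -13*80 = -1040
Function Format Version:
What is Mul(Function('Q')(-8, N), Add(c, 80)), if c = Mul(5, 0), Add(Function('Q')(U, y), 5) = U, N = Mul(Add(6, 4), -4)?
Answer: -1040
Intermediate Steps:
N = -40 (N = Mul(10, -4) = -40)
Function('Q')(U, y) = Add(-5, U)
c = 0
Mul(Function('Q')(-8, N), Add(c, 80)) = Mul(Add(-5, -8), Add(0, 80)) = Mul(-13, 80) = -1040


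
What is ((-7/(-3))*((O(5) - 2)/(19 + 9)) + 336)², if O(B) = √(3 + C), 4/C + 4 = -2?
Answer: (12090 + √21)²/1296 ≈ 1.1287e+5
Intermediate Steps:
C = -⅔ (C = 4/(-4 - 2) = 4/(-6) = 4*(-⅙) = -⅔ ≈ -0.66667)
O(B) = √21/3 (O(B) = √(3 - ⅔) = √(7/3) = √21/3)
((-7/(-3))*((O(5) - 2)/(19 + 9)) + 336)² = ((-7/(-3))*((√21/3 - 2)/(19 + 9)) + 336)² = ((-7*(-⅓))*((-2 + √21/3)/28) + 336)² = (7*((-2 + √21/3)*(1/28))/3 + 336)² = (7*(-1/14 + √21/84)/3 + 336)² = ((-⅙ + √21/36) + 336)² = (2015/6 + √21/36)²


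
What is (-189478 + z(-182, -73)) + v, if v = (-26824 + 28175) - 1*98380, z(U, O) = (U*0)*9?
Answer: -286507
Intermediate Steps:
z(U, O) = 0 (z(U, O) = 0*9 = 0)
v = -97029 (v = 1351 - 98380 = -97029)
(-189478 + z(-182, -73)) + v = (-189478 + 0) - 97029 = -189478 - 97029 = -286507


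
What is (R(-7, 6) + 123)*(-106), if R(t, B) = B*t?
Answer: -8586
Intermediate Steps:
(R(-7, 6) + 123)*(-106) = (6*(-7) + 123)*(-106) = (-42 + 123)*(-106) = 81*(-106) = -8586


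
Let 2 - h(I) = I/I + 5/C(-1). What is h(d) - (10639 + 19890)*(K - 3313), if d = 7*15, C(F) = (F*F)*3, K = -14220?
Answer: 1605794869/3 ≈ 5.3526e+8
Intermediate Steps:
C(F) = 3*F² (C(F) = F²*3 = 3*F²)
d = 105
h(I) = -⅔ (h(I) = 2 - (I/I + 5/((3*(-1)²))) = 2 - (1 + 5/((3*1))) = 2 - (1 + 5/3) = 2 - 1*8/3 = 2 - 8/3 = -⅔)
h(d) - (10639 + 19890)*(K - 3313) = -⅔ - (10639 + 19890)*(-14220 - 3313) = -⅔ - 30529*(-17533) = -⅔ - 1*(-535264957) = -⅔ + 535264957 = 1605794869/3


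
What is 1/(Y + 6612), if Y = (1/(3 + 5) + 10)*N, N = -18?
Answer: 4/25719 ≈ 0.00015553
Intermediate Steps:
Y = -729/4 (Y = (1/(3 + 5) + 10)*(-18) = (1/8 + 10)*(-18) = (81/8)*(-18) = -729/4 ≈ -182.25)
1/(Y + 6612) = 1/(-729/4 + 6612) = 1/(25719/4) = 4/25719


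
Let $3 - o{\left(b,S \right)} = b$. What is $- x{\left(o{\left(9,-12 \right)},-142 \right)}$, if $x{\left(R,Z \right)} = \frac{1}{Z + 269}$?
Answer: $- \frac{1}{127} \approx -0.007874$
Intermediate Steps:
$o{\left(b,S \right)} = 3 - b$
$x{\left(R,Z \right)} = \frac{1}{269 + Z}$
$- x{\left(o{\left(9,-12 \right)},-142 \right)} = - \frac{1}{269 - 142} = - \frac{1}{127}$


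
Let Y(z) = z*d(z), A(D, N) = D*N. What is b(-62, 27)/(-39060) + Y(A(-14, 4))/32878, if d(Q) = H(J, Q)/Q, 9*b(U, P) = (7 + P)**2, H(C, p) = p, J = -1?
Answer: -7211651/1444741515 ≈ -0.0049917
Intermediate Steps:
b(U, P) = (7 + P)**2/9
d(Q) = 1 (d(Q) = Q/Q = 1)
Y(z) = z (Y(z) = z*1 = z)
b(-62, 27)/(-39060) + Y(A(-14, 4))/32878 = ((7 + 27)**2/9)/(-39060) - 14*4/32878 = ((1/9)*34**2)*(-1/39060) - 56*1/32878 = ((1/9)*1156)*(-1/39060) - 28/16439 = (1156/9)*(-1/39060) - 28/16439 = -289/87885 - 28/16439 = -7211651/1444741515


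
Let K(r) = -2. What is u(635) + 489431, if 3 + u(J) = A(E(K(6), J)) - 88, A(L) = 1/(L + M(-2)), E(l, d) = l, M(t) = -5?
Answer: 3425379/7 ≈ 4.8934e+5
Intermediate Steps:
A(L) = 1/(-5 + L) (A(L) = 1/(L - 5) = 1/(-5 + L))
u(J) = -638/7 (u(J) = -3 + (1/(-5 - 2) - 88) = -3 + (1/(-7) - 88) = -3 + (-⅐ - 88) = -3 - 617/7 = -638/7)
u(635) + 489431 = -638/7 + 489431 = 3425379/7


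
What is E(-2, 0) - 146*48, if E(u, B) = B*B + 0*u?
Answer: -7008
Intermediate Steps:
E(u, B) = B**2 (E(u, B) = B**2 + 0 = B**2)
E(-2, 0) - 146*48 = 0**2 - 146*48 = 0 - 7008 = -7008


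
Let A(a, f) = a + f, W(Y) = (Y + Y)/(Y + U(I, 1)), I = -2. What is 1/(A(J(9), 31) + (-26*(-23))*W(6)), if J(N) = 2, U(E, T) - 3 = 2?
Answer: 11/7539 ≈ 0.0014591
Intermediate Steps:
U(E, T) = 5 (U(E, T) = 3 + 2 = 5)
W(Y) = 2*Y/(5 + Y) (W(Y) = (Y + Y)/(Y + 5) = (2*Y)/(5 + Y) = 2*Y/(5 + Y))
1/(A(J(9), 31) + (-26*(-23))*W(6)) = 1/((2 + 31) + (-26*(-23))*(2*6/(5 + 6))) = 1/(33 + 598*(2*6/11)) = 1/(33 + 598*(2*6*(1/11))) = 1/(33 + 598*(12/11)) = 1/(33 + 7176/11) = 1/(7539/11) = 11/7539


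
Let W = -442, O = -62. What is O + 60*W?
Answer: -26582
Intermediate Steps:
O + 60*W = -62 + 60*(-442) = -62 - 26520 = -26582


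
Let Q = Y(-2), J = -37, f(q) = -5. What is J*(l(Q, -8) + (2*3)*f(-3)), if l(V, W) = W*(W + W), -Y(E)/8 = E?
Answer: -3626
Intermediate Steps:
Y(E) = -8*E
Q = 16 (Q = -8*(-2) = 16)
l(V, W) = 2*W² (l(V, W) = W*(2*W) = 2*W²)
J*(l(Q, -8) + (2*3)*f(-3)) = -37*(2*(-8)² + (2*3)*(-5)) = -37*(2*64 + 6*(-5)) = -37*(128 - 30) = -37*98 = -3626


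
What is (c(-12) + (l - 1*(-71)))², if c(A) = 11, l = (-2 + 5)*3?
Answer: 8281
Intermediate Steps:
l = 9 (l = 3*3 = 9)
(c(-12) + (l - 1*(-71)))² = (11 + (9 - 1*(-71)))² = (11 + (9 + 71))² = (11 + 80)² = 91² = 8281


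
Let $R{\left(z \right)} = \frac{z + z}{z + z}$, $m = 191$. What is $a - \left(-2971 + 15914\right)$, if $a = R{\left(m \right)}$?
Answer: $-12942$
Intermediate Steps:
$R{\left(z \right)} = 1$ ($R{\left(z \right)} = \frac{2 z}{2 z} = 2 z \frac{1}{2 z} = 1$)
$a = 1$
$a - \left(-2971 + 15914\right) = 1 - \left(-2971 + 15914\right) = 1 - 12943 = -12942$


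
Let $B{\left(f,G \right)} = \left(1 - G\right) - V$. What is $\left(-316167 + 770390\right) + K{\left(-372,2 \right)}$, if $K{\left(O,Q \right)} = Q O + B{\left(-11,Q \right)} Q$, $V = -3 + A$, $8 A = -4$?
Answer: $453484$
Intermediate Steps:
$A = - \frac{1}{2}$ ($A = \frac{1}{8} \left(-4\right) = - \frac{1}{2} \approx -0.5$)
$V = - \frac{7}{2}$ ($V = -3 - \frac{1}{2} = - \frac{7}{2} \approx -3.5$)
$B{\left(f,G \right)} = \frac{9}{2} - G$ ($B{\left(f,G \right)} = \left(1 - G\right) - - \frac{7}{2} = \left(1 - G\right) + \frac{7}{2} = \frac{9}{2} - G$)
$K{\left(O,Q \right)} = O Q + Q \left(\frac{9}{2} - Q\right)$ ($K{\left(O,Q \right)} = Q O + \left(\frac{9}{2} - Q\right) Q = O Q + Q \left(\frac{9}{2} - Q\right)$)
$\left(-316167 + 770390\right) + K{\left(-372,2 \right)} = \left(-316167 + 770390\right) + \frac{1}{2} \cdot 2 \left(9 - 4 + 2 \left(-372\right)\right) = 454223 + \frac{1}{2} \cdot 2 \left(9 - 4 - 744\right) = 454223 + \frac{1}{2} \cdot 2 \left(-739\right) = 454223 - 739 = 453484$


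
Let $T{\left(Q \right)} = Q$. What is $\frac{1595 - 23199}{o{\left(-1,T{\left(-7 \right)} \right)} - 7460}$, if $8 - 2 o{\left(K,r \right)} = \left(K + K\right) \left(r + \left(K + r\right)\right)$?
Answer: $\frac{21604}{7471} \approx 2.8917$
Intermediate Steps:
$o{\left(K,r \right)} = 4 - K \left(K + 2 r\right)$ ($o{\left(K,r \right)} = 4 - \frac{\left(K + K\right) \left(r + \left(K + r\right)\right)}{2} = 4 - \frac{2 K \left(K + 2 r\right)}{2} = 4 - K \left(K + 2 r\right)$)
$\frac{1595 - 23199}{o{\left(-1,T{\left(-7 \right)} \right)} - 7460} = \frac{1595 - 23199}{\left(4 - \left(-1\right)^{2} - \left(-2\right) \left(-7\right)\right) - 7460} = - \frac{21604}{\left(4 - 1 - 14\right) - 7460} = - \frac{21604}{-11 - 7460} = - \frac{21604}{-7471} = \left(-21604\right) \left(- \frac{1}{7471}\right) = \frac{21604}{7471}$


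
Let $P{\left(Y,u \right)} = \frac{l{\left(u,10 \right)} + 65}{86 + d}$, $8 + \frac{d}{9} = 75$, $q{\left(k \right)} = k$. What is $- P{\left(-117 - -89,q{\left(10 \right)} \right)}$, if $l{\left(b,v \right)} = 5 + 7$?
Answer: $- \frac{77}{689} \approx -0.11176$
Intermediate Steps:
$l{\left(b,v \right)} = 12$
$d = 603$ ($d = -72 + 9 \cdot 75 = -72 + 675 = 603$)
$P{\left(Y,u \right)} = \frac{77}{689}$ ($P{\left(Y,u \right)} = \frac{12 + 65}{86 + 603} = \frac{77}{689}$)
$- P{\left(-117 - -89,q{\left(10 \right)} \right)} = \left(-1\right) \frac{77}{689} = - \frac{77}{689}$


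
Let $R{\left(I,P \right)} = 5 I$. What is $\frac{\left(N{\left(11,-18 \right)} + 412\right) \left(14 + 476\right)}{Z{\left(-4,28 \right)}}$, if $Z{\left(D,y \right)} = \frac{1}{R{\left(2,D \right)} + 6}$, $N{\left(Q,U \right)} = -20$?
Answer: $3073280$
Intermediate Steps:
$Z{\left(D,y \right)} = \frac{1}{16}$ ($Z{\left(D,y \right)} = \frac{1}{5 \cdot 2 + 6} = \frac{1}{10 + 6} = \frac{1}{16}$)
$\frac{\left(N{\left(11,-18 \right)} + 412\right) \left(14 + 476\right)}{Z{\left(-4,28 \right)}} = \left(-20 + 412\right) \left(14 + 476\right) \frac{1}{\frac{1}{16}} = 392 \cdot 490 \cdot 16 = 192080 \cdot 16 = 3073280$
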